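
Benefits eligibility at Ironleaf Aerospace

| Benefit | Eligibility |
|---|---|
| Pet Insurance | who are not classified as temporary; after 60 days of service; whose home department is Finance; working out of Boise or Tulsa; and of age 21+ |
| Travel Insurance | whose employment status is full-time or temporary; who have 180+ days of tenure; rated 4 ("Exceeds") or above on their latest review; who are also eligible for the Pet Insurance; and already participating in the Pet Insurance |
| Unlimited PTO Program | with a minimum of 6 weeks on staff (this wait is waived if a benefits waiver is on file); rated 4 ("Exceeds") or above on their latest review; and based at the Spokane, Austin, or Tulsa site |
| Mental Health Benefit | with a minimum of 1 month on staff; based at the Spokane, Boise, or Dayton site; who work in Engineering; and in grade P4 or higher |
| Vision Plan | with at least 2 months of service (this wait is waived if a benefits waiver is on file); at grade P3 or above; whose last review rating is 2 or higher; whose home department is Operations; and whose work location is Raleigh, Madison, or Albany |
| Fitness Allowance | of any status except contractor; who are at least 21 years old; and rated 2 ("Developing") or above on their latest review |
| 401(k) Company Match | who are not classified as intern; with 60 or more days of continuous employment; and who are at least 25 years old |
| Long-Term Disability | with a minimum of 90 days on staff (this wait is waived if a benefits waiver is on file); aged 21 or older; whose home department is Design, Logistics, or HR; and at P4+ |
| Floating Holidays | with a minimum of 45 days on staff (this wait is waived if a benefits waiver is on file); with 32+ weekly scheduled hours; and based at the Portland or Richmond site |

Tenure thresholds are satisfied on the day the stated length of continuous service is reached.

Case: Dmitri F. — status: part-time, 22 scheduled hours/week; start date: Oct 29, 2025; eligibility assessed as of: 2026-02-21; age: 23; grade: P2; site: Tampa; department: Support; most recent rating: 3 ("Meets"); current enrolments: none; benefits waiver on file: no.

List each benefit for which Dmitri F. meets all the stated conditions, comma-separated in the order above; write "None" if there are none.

Fitness Allowance

Service from Oct 29, 2025 to 2026-02-21: 115 days.
Pet Insurance — status part-time ✓ (not excluded); service 115 days ≥ 60 days ✓; dept Support ✗ → not eligible.
Travel Insurance — status part-time ✗ (requires full-time or temporary) → not eligible.
Unlimited PTO Program — no waiver, service 115 days ≥ 6 weeks (≈42 days) ✓; rating 3 < 4 ✗ → not eligible.
Mental Health Benefit — service 115 days ≥ 1 month (≈30 days) ✓; site Tampa ✗ (not Spokane, Boise, or Dayton) → not eligible.
Vision Plan — no waiver, service 115 days ≥ 2 months (≈60 days) ✓; grade P2 < P3 ✗ → not eligible.
Fitness Allowance — status part-time ✓ (not excluded); age 23 ≥ 21 ✓; rating 3 ≥ 2 ✓ → eligible.
401(k) Company Match — status part-time ✓ (not excluded); service 115 days ≥ 60 days ✓; age 23 < 25 ✗ → not eligible.
Long-Term Disability — no waiver, service 115 days ≥ 90 days ✓; age 23 ≥ 21 ✓; dept Support ✗ → not eligible.
Floating Holidays — no waiver, service 115 days ≥ 45 days ✓; 22 hrs/wk < 32 ✗ → not eligible.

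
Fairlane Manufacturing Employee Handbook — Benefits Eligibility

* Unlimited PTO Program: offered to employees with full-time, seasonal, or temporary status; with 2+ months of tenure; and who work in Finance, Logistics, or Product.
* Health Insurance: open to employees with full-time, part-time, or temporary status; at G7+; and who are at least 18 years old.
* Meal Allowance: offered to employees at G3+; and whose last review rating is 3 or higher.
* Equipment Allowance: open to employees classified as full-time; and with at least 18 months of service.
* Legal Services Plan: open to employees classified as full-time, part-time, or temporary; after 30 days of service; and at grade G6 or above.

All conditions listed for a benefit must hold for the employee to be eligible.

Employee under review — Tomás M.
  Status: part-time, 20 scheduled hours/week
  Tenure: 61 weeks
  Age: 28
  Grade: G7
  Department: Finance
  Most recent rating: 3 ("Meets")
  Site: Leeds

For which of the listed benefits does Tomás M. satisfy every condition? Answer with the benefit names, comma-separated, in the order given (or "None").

Unlimited PTO Program — status part-time ✗ (requires full-time, seasonal, or temporary) → not eligible.
Health Insurance — status part-time ✓; grade G7 ≥ G7 ✓; age 28 ≥ 18 ✓ → eligible.
Meal Allowance — grade G7 ≥ G3 ✓; rating 3 ≥ 3 ✓ → eligible.
Equipment Allowance — status part-time ✗ (requires full-time) → not eligible.
Legal Services Plan — status part-time ✓; service 61 weeks ≥ 30 days ✓; grade G7 ≥ G6 ✓ → eligible.

Health Insurance, Meal Allowance, Legal Services Plan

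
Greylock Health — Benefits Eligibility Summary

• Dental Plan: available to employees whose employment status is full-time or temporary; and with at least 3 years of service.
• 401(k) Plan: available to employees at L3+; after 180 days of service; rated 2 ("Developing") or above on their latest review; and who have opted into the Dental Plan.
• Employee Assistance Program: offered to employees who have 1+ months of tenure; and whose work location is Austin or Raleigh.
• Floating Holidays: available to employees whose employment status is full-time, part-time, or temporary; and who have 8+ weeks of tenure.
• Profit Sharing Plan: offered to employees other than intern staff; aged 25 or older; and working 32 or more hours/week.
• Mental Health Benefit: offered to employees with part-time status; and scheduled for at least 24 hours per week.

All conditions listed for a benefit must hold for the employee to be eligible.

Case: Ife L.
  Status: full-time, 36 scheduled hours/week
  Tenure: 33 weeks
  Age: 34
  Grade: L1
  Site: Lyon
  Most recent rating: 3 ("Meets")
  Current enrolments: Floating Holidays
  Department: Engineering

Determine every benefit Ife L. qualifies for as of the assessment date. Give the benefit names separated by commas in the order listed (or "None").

Dental Plan — status full-time ✓; service 33 weeks < 3 years (≈1095 days) ✗ → not eligible.
401(k) Plan — grade L1 < L3 ✗ → not eligible.
Employee Assistance Program — service 33 weeks ≥ 1 month (≈30 days) ✓; site Lyon ✗ (not Austin or Raleigh) → not eligible.
Floating Holidays — status full-time ✓; service 33 weeks ≥ 8 weeks ✓ → eligible.
Profit Sharing Plan — status full-time ✓ (not excluded); age 34 ≥ 25 ✓; 36 hrs/wk ≥ 32 ✓ → eligible.
Mental Health Benefit — status full-time ✗ (requires part-time) → not eligible.

Floating Holidays, Profit Sharing Plan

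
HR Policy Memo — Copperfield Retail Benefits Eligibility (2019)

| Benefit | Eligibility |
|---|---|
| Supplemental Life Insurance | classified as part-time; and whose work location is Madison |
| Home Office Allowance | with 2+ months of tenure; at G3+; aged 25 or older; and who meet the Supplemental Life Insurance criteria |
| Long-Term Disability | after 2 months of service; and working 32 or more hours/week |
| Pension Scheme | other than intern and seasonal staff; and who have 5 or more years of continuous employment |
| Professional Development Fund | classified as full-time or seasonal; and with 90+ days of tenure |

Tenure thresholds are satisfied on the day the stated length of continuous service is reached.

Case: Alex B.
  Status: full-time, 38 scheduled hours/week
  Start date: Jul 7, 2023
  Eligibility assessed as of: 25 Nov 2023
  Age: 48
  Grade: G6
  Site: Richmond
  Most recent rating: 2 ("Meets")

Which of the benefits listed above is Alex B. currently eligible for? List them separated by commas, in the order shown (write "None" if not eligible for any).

Long-Term Disability, Professional Development Fund

Service from Jul 7, 2023 to 25 Nov 2023: 141 days.
Supplemental Life Insurance — status full-time ✗ (requires part-time) → not eligible.
Home Office Allowance — service 141 days ≥ 2 months (≈60 days) ✓; grade G6 ≥ G3 ✓; age 48 ≥ 25 ✓; not eligible for Supplemental Life Insurance ✗ → not eligible.
Long-Term Disability — service 141 days ≥ 2 months (≈60 days) ✓; 38 hrs/wk ≥ 32 ✓ → eligible.
Pension Scheme — status full-time ✓ (not excluded); service 141 days < 5 years (≈1825 days) ✗ → not eligible.
Professional Development Fund — status full-time ✓; service 141 days ≥ 90 days ✓ → eligible.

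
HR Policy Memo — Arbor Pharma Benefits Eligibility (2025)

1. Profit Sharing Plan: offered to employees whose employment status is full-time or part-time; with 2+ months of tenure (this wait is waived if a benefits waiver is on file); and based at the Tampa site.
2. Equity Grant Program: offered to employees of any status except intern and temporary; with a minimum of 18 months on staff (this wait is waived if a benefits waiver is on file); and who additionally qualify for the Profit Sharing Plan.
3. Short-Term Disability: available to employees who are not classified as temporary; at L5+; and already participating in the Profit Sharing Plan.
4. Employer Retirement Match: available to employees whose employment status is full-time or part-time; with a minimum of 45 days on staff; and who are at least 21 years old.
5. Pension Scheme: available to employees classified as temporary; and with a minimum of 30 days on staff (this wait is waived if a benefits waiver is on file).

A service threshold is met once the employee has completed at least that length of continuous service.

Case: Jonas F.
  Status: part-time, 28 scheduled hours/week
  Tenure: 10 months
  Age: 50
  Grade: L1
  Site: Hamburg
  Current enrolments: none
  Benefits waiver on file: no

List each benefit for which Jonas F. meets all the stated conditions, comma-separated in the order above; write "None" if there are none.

Employer Retirement Match

Profit Sharing Plan — status part-time ✓; no waiver, service 10 months ≥ 2 months ✓; site Hamburg ✗ (not Tampa) → not eligible.
Equity Grant Program — status part-time ✓ (not excluded); no waiver, service 10 months < 18 months ✗ → not eligible.
Short-Term Disability — status part-time ✓ (not excluded); grade L1 < L5 ✗ → not eligible.
Employer Retirement Match — status part-time ✓; service 10 months ≥ 45 days ✓; age 50 ≥ 21 ✓ → eligible.
Pension Scheme — status part-time ✗ (requires temporary) → not eligible.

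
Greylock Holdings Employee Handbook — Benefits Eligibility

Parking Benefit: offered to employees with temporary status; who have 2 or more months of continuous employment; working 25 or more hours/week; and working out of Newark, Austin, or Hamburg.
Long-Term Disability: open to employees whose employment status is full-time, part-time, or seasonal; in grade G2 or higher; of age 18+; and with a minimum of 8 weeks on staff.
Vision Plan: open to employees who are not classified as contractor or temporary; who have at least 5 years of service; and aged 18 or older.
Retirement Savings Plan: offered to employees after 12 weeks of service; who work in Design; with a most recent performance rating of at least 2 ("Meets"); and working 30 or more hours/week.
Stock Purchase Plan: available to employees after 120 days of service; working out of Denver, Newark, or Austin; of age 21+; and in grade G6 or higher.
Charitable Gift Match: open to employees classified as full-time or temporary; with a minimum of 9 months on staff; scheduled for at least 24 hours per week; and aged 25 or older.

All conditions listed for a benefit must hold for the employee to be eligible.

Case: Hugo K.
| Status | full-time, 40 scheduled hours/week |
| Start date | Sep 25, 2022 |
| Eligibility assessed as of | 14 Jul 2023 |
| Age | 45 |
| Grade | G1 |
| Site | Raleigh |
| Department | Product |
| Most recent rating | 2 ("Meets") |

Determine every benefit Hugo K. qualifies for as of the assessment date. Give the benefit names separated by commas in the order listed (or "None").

Service from Sep 25, 2022 to 14 Jul 2023: 292 days.
Parking Benefit — status full-time ✗ (requires temporary) → not eligible.
Long-Term Disability — status full-time ✓; grade G1 < G2 ✗ → not eligible.
Vision Plan — status full-time ✓ (not excluded); service 292 days < 5 years (≈1825 days) ✗ → not eligible.
Retirement Savings Plan — service 292 days ≥ 12 weeks (≈84 days) ✓; dept Product ✗ → not eligible.
Stock Purchase Plan — service 292 days ≥ 120 days ✓; site Raleigh ✗ (not Denver, Newark, or Austin) → not eligible.
Charitable Gift Match — status full-time ✓; service 292 days ≥ 9 months (≈270 days) ✓; 40 hrs/wk ≥ 24 ✓; age 45 ≥ 25 ✓ → eligible.

Charitable Gift Match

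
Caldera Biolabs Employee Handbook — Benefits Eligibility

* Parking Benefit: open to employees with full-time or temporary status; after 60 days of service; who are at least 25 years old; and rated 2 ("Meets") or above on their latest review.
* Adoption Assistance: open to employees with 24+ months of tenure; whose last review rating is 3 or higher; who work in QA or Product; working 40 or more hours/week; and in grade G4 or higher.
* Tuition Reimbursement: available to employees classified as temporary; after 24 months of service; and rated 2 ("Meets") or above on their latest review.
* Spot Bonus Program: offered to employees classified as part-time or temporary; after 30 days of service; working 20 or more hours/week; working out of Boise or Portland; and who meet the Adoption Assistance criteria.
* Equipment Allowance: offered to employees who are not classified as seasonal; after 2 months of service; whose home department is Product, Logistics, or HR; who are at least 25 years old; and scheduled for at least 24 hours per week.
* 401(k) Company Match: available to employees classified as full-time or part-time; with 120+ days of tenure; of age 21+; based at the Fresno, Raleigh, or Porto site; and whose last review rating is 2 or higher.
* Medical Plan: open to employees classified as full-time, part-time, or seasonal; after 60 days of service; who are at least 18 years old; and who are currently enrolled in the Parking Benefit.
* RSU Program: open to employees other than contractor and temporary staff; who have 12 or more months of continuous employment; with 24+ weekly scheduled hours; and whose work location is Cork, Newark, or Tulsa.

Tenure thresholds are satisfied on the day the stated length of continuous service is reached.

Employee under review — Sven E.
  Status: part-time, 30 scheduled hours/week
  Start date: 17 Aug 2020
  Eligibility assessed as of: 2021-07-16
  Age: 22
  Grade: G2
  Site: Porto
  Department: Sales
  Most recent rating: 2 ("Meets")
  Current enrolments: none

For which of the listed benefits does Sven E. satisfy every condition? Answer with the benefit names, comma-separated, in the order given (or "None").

Service from 17 Aug 2020 to 2021-07-16: 333 days.
Parking Benefit — status part-time ✗ (requires full-time or temporary) → not eligible.
Adoption Assistance — service 333 days < 24 months (≈720 days) ✗ → not eligible.
Tuition Reimbursement — status part-time ✗ (requires temporary) → not eligible.
Spot Bonus Program — status part-time ✓; service 333 days ≥ 30 days ✓; 30 hrs/wk ≥ 20 ✓; site Porto ✗ (not Boise or Portland) → not eligible.
Equipment Allowance — status part-time ✓ (not excluded); service 333 days ≥ 2 months (≈60 days) ✓; dept Sales ✗ → not eligible.
401(k) Company Match — status part-time ✓; service 333 days ≥ 120 days ✓; age 22 ≥ 21 ✓; site Porto ✓; rating 2 ≥ 2 ✓ → eligible.
Medical Plan — status part-time ✓; service 333 days ≥ 60 days ✓; age 22 ≥ 18 ✓; not enrolled in Parking Benefit ✗ → not eligible.
RSU Program — status part-time ✓ (not excluded); service 333 days < 12 months (≈360 days) ✗ → not eligible.

401(k) Company Match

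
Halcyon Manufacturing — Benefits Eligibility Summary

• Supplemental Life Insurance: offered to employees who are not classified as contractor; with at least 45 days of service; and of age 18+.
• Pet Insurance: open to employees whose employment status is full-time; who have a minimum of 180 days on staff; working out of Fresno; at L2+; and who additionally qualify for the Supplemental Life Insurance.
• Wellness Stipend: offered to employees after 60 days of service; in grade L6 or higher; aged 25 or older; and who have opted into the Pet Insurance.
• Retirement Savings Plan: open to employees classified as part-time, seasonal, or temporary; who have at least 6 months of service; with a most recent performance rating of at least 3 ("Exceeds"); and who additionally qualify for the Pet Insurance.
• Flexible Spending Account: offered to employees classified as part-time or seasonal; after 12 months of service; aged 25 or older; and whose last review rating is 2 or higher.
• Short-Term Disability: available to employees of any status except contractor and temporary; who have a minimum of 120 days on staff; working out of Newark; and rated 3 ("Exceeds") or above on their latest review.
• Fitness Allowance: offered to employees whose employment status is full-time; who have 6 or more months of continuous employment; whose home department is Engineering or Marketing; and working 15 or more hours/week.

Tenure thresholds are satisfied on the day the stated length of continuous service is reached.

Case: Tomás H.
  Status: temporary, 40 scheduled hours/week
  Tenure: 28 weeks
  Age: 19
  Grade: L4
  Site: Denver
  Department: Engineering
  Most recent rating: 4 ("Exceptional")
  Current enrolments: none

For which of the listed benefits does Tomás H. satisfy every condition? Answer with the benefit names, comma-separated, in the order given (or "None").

Supplemental Life Insurance — status temporary ✓ (not excluded); service 28 weeks ≥ 45 days ✓; age 19 ≥ 18 ✓ → eligible.
Pet Insurance — status temporary ✗ (requires full-time) → not eligible.
Wellness Stipend — service 28 weeks ≥ 60 days ✓; grade L4 < L6 ✗ → not eligible.
Retirement Savings Plan — status temporary ✓; service 28 weeks ≥ 6 months (≈180 days) ✓; rating 4 ≥ 3 ✓; not eligible for Pet Insurance ✗ → not eligible.
Flexible Spending Account — status temporary ✗ (requires part-time or seasonal) → not eligible.
Short-Term Disability — status temporary ✗ (excluded) → not eligible.
Fitness Allowance — status temporary ✗ (requires full-time) → not eligible.

Supplemental Life Insurance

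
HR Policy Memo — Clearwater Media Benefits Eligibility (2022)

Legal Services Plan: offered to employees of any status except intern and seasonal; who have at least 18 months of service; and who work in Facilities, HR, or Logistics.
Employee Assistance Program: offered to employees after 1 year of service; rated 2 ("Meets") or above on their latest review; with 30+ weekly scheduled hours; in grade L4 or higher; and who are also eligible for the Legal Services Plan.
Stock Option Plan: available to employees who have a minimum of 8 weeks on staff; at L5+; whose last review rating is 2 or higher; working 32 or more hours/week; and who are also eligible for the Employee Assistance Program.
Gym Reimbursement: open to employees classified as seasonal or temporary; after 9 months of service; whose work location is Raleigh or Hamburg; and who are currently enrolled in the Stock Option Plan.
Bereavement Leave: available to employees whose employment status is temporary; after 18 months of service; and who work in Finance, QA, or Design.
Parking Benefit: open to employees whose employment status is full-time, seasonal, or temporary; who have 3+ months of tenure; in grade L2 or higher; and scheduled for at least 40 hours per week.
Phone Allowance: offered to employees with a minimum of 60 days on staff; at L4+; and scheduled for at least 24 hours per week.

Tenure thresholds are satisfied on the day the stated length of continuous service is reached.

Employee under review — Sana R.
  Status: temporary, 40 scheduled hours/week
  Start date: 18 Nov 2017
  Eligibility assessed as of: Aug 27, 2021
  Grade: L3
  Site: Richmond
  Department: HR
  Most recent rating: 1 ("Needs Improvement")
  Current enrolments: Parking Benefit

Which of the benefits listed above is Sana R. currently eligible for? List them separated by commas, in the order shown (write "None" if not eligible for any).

Legal Services Plan, Parking Benefit

Service from 18 Nov 2017 to Aug 27, 2021: 1378 days.
Legal Services Plan — status temporary ✓ (not excluded); service 1378 days ≥ 18 months (≈540 days) ✓; dept HR ✓ → eligible.
Employee Assistance Program — service 1378 days ≥ 1 year (≈365 days) ✓; rating 1 < 2 ✗ → not eligible.
Stock Option Plan — service 1378 days ≥ 8 weeks (≈56 days) ✓; grade L3 < L5 ✗ → not eligible.
Gym Reimbursement — status temporary ✓; service 1378 days ≥ 9 months (≈270 days) ✓; site Richmond ✗ (not Raleigh or Hamburg) → not eligible.
Bereavement Leave — status temporary ✓; service 1378 days ≥ 18 months (≈540 days) ✓; dept HR ✗ → not eligible.
Parking Benefit — status temporary ✓; service 1378 days ≥ 3 months (≈90 days) ✓; grade L3 ≥ L2 ✓; 40 hrs/wk ≥ 40 ✓ → eligible.
Phone Allowance — service 1378 days ≥ 60 days ✓; grade L3 < L4 ✗ → not eligible.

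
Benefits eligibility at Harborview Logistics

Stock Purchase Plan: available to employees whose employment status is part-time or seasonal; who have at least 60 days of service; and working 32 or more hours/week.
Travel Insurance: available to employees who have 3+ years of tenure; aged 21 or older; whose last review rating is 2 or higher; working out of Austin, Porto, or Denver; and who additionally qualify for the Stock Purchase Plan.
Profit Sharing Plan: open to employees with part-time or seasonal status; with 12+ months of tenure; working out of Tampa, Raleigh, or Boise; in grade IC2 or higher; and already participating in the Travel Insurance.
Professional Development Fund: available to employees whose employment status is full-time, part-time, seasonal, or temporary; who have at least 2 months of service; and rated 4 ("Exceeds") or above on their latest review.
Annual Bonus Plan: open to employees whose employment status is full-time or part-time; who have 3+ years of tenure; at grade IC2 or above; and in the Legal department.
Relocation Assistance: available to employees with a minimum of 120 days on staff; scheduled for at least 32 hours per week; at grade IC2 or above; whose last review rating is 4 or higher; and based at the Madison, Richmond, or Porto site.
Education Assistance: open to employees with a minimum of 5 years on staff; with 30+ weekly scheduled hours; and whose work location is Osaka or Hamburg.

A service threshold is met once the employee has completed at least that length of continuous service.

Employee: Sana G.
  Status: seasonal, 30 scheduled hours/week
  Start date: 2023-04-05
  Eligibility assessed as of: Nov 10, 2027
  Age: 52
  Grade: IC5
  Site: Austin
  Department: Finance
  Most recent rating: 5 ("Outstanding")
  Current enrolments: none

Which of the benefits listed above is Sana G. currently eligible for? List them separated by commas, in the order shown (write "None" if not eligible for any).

Service from 2023-04-05 to Nov 10, 2027: 1680 days.
Stock Purchase Plan — status seasonal ✓; service 1680 days ≥ 60 days ✓; 30 hrs/wk < 32 ✗ → not eligible.
Travel Insurance — service 1680 days ≥ 3 years (≈1095 days) ✓; age 52 ≥ 21 ✓; rating 5 ≥ 2 ✓; site Austin ✓; not eligible for Stock Purchase Plan ✗ → not eligible.
Profit Sharing Plan — status seasonal ✓; service 1680 days ≥ 12 months (≈360 days) ✓; site Austin ✗ (not Tampa, Raleigh, or Boise) → not eligible.
Professional Development Fund — status seasonal ✓; service 1680 days ≥ 2 months (≈60 days) ✓; rating 5 ≥ 4 ✓ → eligible.
Annual Bonus Plan — status seasonal ✗ (requires full-time or part-time) → not eligible.
Relocation Assistance — service 1680 days ≥ 120 days ✓; 30 hrs/wk < 32 ✗ → not eligible.
Education Assistance — service 1680 days < 5 years (≈1825 days) ✗ → not eligible.

Professional Development Fund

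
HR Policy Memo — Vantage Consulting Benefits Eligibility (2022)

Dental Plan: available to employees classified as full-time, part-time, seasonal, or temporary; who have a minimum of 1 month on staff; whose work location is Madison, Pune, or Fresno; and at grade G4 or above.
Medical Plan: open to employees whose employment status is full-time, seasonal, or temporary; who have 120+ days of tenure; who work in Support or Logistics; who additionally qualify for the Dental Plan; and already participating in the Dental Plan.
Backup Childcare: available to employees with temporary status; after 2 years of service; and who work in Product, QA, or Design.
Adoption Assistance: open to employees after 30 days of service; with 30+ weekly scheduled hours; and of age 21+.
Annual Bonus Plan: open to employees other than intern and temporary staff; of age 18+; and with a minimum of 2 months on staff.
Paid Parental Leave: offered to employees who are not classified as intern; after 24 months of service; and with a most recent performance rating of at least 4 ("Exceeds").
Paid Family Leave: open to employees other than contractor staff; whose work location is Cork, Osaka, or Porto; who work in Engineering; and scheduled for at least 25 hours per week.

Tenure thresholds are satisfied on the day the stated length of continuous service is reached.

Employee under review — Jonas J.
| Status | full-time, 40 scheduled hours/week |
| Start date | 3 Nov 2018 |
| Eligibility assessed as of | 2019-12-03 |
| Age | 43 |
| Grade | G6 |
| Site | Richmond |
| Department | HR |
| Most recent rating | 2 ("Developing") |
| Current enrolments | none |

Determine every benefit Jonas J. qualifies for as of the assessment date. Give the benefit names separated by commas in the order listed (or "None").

Adoption Assistance, Annual Bonus Plan

Service from 3 Nov 2018 to 2019-12-03: 395 days.
Dental Plan — status full-time ✓; service 395 days ≥ 1 month (≈30 days) ✓; site Richmond ✗ (not Madison, Pune, or Fresno) → not eligible.
Medical Plan — status full-time ✓; service 395 days ≥ 120 days ✓; dept HR ✗ → not eligible.
Backup Childcare — status full-time ✗ (requires temporary) → not eligible.
Adoption Assistance — service 395 days ≥ 30 days ✓; 40 hrs/wk ≥ 30 ✓; age 43 ≥ 21 ✓ → eligible.
Annual Bonus Plan — status full-time ✓ (not excluded); age 43 ≥ 18 ✓; service 395 days ≥ 2 months (≈60 days) ✓ → eligible.
Paid Parental Leave — status full-time ✓ (not excluded); service 395 days < 24 months (≈720 days) ✗ → not eligible.
Paid Family Leave — status full-time ✓ (not excluded); site Richmond ✗ (not Cork, Osaka, or Porto) → not eligible.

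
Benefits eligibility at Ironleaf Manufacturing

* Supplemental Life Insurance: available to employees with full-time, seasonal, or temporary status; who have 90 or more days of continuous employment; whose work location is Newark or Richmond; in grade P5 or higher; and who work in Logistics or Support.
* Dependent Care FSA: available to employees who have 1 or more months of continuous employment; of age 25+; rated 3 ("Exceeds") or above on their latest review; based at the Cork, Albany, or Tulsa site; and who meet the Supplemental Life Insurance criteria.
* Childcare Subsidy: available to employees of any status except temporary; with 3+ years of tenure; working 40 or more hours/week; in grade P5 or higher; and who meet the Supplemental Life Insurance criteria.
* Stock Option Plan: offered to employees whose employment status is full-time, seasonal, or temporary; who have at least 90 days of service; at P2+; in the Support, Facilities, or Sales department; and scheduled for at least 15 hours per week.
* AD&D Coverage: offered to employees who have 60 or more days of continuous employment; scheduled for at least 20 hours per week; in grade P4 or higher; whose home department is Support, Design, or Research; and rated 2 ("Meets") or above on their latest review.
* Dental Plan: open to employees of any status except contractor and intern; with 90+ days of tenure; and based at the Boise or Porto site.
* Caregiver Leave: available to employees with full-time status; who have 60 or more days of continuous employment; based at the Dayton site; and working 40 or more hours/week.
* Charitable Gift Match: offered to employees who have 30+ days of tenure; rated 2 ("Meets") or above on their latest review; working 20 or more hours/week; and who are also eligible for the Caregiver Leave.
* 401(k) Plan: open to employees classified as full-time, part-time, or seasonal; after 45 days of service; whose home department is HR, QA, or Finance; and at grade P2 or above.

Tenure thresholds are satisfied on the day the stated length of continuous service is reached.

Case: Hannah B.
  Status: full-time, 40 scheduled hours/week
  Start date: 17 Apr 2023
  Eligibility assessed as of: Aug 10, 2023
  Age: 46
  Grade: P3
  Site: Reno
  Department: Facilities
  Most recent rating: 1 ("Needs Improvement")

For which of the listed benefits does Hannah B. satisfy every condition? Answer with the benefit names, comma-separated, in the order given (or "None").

Stock Option Plan

Service from 17 Apr 2023 to Aug 10, 2023: 115 days.
Supplemental Life Insurance — status full-time ✓; service 115 days ≥ 90 days ✓; site Reno ✗ (not Newark or Richmond) → not eligible.
Dependent Care FSA — service 115 days ≥ 1 month (≈30 days) ✓; age 46 ≥ 25 ✓; rating 1 < 3 ✗ → not eligible.
Childcare Subsidy — status full-time ✓ (not excluded); service 115 days < 3 years (≈1095 days) ✗ → not eligible.
Stock Option Plan — status full-time ✓; service 115 days ≥ 90 days ✓; grade P3 ≥ P2 ✓; dept Facilities ✓; 40 hrs/wk ≥ 15 ✓ → eligible.
AD&D Coverage — service 115 days ≥ 60 days ✓; 40 hrs/wk ≥ 20 ✓; grade P3 < P4 ✗ → not eligible.
Dental Plan — status full-time ✓ (not excluded); service 115 days ≥ 90 days ✓; site Reno ✗ (not Boise or Porto) → not eligible.
Caregiver Leave — status full-time ✓; service 115 days ≥ 60 days ✓; site Reno ✗ (not Dayton) → not eligible.
Charitable Gift Match — service 115 days ≥ 30 days ✓; rating 1 < 2 ✗ → not eligible.
401(k) Plan — status full-time ✓; service 115 days ≥ 45 days ✓; dept Facilities ✗ → not eligible.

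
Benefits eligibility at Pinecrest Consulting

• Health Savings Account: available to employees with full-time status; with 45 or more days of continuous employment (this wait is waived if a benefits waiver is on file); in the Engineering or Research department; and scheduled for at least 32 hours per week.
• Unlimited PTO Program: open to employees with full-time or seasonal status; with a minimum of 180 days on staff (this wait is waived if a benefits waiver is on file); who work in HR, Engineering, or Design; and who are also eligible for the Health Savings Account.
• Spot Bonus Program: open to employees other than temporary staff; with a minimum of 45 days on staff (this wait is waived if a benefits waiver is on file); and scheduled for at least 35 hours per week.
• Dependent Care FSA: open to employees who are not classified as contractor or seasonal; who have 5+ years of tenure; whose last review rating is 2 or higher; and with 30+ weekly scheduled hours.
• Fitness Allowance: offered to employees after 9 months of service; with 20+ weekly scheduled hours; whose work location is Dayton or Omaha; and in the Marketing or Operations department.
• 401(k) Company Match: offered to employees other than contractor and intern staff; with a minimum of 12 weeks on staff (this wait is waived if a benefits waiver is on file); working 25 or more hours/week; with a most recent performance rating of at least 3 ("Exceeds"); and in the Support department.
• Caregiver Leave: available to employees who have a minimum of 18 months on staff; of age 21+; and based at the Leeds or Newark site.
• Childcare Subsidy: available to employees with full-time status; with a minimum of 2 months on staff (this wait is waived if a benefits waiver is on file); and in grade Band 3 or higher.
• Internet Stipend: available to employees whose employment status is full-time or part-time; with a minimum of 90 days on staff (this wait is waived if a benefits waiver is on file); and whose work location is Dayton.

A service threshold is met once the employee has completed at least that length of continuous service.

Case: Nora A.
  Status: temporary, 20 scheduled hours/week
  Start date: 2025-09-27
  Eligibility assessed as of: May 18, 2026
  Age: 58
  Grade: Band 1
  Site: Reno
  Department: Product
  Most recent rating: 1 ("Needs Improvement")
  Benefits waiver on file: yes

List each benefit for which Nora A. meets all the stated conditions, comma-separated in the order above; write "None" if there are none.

None

Service from 2025-09-27 to May 18, 2026: 233 days.
Health Savings Account — status temporary ✗ (requires full-time) → not eligible.
Unlimited PTO Program — status temporary ✗ (requires full-time or seasonal) → not eligible.
Spot Bonus Program — status temporary ✗ (excluded) → not eligible.
Dependent Care FSA — status temporary ✓ (not excluded); service 233 days < 5 years (≈1825 days) ✗ → not eligible.
Fitness Allowance — service 233 days < 9 months (≈270 days) ✗ → not eligible.
401(k) Company Match — status temporary ✓ (not excluded); benefits waiver on file ✓; 20 hrs/wk < 25 ✗ → not eligible.
Caregiver Leave — service 233 days < 18 months (≈540 days) ✗ → not eligible.
Childcare Subsidy — status temporary ✗ (requires full-time) → not eligible.
Internet Stipend — status temporary ✗ (requires full-time or part-time) → not eligible.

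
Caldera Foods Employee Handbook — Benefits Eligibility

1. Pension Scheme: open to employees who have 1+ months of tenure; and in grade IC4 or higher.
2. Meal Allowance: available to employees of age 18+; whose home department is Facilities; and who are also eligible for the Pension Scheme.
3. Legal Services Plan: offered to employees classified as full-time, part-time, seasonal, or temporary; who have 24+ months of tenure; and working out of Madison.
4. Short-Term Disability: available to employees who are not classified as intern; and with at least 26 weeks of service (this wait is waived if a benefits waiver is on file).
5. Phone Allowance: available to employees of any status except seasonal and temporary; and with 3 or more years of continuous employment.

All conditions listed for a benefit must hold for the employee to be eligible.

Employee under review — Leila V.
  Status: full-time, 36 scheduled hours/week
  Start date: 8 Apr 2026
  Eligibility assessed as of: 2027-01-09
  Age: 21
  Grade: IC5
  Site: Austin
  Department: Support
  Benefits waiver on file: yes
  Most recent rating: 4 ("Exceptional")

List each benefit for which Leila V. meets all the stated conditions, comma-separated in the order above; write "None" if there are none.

Service from 8 Apr 2026 to 2027-01-09: 276 days.
Pension Scheme — service 276 days ≥ 1 month (≈30 days) ✓; grade IC5 ≥ IC4 ✓ → eligible.
Meal Allowance — age 21 ≥ 18 ✓; dept Support ✗ → not eligible.
Legal Services Plan — status full-time ✓; service 276 days < 24 months (≈720 days) ✗ → not eligible.
Short-Term Disability — status full-time ✓ (not excluded); benefits waiver on file ✓ → eligible.
Phone Allowance — status full-time ✓ (not excluded); service 276 days < 3 years (≈1095 days) ✗ → not eligible.

Pension Scheme, Short-Term Disability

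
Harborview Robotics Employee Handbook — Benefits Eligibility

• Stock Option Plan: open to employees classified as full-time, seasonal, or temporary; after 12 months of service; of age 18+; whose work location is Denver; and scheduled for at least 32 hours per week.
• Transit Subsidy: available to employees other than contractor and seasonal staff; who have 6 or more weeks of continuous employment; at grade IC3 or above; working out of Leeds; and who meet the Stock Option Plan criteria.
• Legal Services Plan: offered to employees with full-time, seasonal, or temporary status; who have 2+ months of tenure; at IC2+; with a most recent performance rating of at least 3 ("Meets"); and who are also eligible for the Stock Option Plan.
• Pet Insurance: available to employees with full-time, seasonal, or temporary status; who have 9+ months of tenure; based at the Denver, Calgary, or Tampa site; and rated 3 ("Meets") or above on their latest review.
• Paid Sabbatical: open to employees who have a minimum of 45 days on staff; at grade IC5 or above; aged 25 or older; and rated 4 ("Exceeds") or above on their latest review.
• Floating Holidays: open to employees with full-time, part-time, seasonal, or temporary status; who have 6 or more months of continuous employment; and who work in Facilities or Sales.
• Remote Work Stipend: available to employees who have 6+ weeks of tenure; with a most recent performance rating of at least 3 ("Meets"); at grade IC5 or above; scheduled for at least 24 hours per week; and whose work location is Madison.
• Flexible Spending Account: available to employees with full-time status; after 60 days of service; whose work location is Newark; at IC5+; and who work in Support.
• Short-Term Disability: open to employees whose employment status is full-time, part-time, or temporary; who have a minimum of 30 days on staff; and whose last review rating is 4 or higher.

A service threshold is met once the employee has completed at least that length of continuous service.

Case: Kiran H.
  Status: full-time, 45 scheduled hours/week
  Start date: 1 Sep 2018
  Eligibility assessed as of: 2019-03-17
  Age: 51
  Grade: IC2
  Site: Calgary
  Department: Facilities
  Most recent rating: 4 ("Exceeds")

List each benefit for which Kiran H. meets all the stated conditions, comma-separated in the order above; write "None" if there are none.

Floating Holidays, Short-Term Disability

Service from 1 Sep 2018 to 2019-03-17: 197 days.
Stock Option Plan — status full-time ✓; service 197 days < 12 months (≈360 days) ✗ → not eligible.
Transit Subsidy — status full-time ✓ (not excluded); service 197 days ≥ 6 weeks (≈42 days) ✓; grade IC2 < IC3 ✗ → not eligible.
Legal Services Plan — status full-time ✓; service 197 days ≥ 2 months (≈60 days) ✓; grade IC2 ≥ IC2 ✓; rating 4 ≥ 3 ✓; not eligible for Stock Option Plan ✗ → not eligible.
Pet Insurance — status full-time ✓; service 197 days < 9 months (≈270 days) ✗ → not eligible.
Paid Sabbatical — service 197 days ≥ 45 days ✓; grade IC2 < IC5 ✗ → not eligible.
Floating Holidays — status full-time ✓; service 197 days ≥ 6 months (≈180 days) ✓; dept Facilities ✓ → eligible.
Remote Work Stipend — service 197 days ≥ 6 weeks (≈42 days) ✓; rating 4 ≥ 3 ✓; grade IC2 < IC5 ✗ → not eligible.
Flexible Spending Account — status full-time ✓; service 197 days ≥ 60 days ✓; site Calgary ✗ (not Newark) → not eligible.
Short-Term Disability — status full-time ✓; service 197 days ≥ 30 days ✓; rating 4 ≥ 4 ✓ → eligible.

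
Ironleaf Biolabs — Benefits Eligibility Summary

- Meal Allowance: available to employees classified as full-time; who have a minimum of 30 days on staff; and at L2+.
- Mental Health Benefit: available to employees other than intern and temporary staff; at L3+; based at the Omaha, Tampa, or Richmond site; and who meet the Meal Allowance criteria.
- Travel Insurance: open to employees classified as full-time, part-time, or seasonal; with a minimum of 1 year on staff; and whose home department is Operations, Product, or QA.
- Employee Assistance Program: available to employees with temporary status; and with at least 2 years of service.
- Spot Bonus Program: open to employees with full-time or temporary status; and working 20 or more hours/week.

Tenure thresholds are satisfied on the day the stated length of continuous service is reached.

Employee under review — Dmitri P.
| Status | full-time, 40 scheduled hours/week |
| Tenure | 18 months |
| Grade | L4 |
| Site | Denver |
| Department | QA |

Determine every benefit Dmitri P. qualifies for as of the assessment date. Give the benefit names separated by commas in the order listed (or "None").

Meal Allowance — status full-time ✓; service 18 months ≥ 30 days ✓; grade L4 ≥ L2 ✓ → eligible.
Mental Health Benefit — status full-time ✓ (not excluded); grade L4 ≥ L3 ✓; site Denver ✗ (not Omaha, Tampa, or Richmond) → not eligible.
Travel Insurance — status full-time ✓; service 18 months ≥ 1 year (≈365 days) ✓; dept QA ✓ → eligible.
Employee Assistance Program — status full-time ✗ (requires temporary) → not eligible.
Spot Bonus Program — status full-time ✓; 40 hrs/wk ≥ 20 ✓ → eligible.

Meal Allowance, Travel Insurance, Spot Bonus Program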